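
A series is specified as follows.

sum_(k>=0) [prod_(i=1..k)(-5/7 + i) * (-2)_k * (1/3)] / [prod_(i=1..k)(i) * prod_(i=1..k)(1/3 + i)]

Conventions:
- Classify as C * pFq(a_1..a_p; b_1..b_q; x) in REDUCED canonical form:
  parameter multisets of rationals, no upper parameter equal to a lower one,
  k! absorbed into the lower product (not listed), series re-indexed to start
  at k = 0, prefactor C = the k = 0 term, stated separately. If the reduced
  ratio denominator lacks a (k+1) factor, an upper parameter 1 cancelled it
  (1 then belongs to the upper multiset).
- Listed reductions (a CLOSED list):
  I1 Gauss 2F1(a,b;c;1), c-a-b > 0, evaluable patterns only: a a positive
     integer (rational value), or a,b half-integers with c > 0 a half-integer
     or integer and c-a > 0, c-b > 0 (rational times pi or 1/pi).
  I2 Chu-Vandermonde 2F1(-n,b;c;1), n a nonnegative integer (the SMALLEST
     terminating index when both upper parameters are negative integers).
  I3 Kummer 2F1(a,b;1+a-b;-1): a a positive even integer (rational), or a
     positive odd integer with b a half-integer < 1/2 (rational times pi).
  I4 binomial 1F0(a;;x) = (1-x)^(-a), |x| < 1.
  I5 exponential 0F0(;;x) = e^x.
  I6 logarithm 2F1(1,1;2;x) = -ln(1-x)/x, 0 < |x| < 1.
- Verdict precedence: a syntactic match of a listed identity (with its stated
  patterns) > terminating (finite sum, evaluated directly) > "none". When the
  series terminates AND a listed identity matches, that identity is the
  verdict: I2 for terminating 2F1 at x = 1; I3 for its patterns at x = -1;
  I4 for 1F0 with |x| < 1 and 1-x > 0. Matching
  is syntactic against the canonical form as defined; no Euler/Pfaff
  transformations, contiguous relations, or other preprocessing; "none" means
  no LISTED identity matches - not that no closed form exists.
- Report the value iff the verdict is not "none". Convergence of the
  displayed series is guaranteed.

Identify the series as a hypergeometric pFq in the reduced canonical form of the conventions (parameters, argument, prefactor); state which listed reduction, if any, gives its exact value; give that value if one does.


This is 1/3 * 2F1(-2, 2/7; 4/3; 1) in reduced canonical form. Verdict: this is Vandermonde's identity (I2) (terminating 2F1 at x = 1 with n = 2, b = 2/7, c = 4/3). Hence: 473/2058.

Structural cue: t_0 being 1/3, the lower running product (C = 1/3) is a rising factorial.
Consecutive-term ratio: r(k) = 1 * (k-2) (k+2/7) / [(k+4/3) (k+1)] - rational in k, leading ratio 1; with t_0 = 1/3, classification follows.


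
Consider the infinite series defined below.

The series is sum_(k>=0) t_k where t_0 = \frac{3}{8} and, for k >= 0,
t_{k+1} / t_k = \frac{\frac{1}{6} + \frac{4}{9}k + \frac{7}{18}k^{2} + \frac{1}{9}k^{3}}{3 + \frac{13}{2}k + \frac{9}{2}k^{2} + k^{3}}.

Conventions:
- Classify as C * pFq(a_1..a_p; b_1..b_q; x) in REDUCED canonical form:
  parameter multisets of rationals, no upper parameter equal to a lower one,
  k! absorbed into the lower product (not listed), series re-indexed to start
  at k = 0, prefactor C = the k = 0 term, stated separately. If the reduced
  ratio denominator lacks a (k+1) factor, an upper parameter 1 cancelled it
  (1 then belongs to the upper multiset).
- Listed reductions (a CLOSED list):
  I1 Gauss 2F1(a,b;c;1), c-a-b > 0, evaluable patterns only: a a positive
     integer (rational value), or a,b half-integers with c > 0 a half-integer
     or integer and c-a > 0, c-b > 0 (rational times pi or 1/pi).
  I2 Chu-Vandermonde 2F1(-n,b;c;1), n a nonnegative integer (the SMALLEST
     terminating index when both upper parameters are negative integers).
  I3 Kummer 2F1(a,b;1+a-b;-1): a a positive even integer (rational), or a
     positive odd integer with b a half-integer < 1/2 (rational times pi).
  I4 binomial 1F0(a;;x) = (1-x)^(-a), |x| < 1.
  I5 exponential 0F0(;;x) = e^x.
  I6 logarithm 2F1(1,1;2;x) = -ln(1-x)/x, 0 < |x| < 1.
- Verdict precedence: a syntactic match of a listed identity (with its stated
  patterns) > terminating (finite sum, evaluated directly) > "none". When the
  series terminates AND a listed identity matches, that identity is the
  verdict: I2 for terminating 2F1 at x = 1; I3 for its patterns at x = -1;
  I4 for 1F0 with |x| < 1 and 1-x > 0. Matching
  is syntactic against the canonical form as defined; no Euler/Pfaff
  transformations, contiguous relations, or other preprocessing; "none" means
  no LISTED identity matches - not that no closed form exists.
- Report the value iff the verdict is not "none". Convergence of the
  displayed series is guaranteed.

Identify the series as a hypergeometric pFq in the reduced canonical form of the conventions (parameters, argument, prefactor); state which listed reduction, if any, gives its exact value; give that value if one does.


With C = \frac{3}{8}: the canonical form is 2F1(1, 1; 2; \frac{1}{9}). Verdict: the logarithmic series (I6) applies (the logarithm: parameters (1,1;2), x = \frac{1}{9}). Exact value: \left(-\frac{27}{8}\right) \cdot \ln\left(\frac{8}{9}\right).

Structural cue: t_0 being \frac{3}{8}, cancel k + 3/2 from the displayed ratio first; then prefactor 3/8.
Term ratio: r(k) = \frac{1}{9} * (k+1) (k+1) / [(k+2) (k+1)] ; factor over Q: parameters, x = \frac{1}{9}, and C = \frac{3}{8}.


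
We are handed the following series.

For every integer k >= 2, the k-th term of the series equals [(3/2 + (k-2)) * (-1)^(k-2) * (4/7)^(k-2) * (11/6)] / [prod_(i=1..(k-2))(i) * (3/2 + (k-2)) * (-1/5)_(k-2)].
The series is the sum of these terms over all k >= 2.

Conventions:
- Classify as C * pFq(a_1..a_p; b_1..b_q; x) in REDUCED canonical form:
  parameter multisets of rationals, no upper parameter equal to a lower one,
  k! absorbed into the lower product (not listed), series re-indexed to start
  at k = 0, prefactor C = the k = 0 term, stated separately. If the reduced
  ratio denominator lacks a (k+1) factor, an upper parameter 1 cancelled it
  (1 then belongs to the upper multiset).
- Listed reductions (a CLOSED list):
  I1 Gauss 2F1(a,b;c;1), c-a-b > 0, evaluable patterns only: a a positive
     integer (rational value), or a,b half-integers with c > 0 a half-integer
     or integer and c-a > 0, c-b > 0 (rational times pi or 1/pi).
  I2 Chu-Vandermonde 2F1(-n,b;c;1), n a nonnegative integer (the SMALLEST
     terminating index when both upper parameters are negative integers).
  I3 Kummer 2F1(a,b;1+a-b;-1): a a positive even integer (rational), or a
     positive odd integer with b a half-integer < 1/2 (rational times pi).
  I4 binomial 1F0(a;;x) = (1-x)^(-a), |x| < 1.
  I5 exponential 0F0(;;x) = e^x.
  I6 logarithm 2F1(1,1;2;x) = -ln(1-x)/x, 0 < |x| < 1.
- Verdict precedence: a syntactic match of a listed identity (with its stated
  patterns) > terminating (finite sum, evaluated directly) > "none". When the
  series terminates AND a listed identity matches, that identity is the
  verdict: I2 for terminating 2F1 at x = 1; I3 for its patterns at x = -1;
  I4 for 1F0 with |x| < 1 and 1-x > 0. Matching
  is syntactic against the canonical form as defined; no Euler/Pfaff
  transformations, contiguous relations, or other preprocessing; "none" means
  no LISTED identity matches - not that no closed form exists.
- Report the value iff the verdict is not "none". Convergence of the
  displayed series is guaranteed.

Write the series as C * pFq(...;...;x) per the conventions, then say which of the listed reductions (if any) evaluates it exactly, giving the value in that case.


This is 11/6 * 0F1(-; -1/5; -4/7) in reduced canonical form. Verdict: none - at argument -4/7 the multisets {-} ; {-1/5} match no listed identity.

The tell: t_0 = 11/6 here, and the (-1)^k factor (prefactor 11/6) folds into the argument's sign.
Consecutive-term ratio: r(k) = (-4/7) * 1 / [(k-1/5) (k+1)] - rational; roots negated = parameters, x = (-4/7), C = 11/6.


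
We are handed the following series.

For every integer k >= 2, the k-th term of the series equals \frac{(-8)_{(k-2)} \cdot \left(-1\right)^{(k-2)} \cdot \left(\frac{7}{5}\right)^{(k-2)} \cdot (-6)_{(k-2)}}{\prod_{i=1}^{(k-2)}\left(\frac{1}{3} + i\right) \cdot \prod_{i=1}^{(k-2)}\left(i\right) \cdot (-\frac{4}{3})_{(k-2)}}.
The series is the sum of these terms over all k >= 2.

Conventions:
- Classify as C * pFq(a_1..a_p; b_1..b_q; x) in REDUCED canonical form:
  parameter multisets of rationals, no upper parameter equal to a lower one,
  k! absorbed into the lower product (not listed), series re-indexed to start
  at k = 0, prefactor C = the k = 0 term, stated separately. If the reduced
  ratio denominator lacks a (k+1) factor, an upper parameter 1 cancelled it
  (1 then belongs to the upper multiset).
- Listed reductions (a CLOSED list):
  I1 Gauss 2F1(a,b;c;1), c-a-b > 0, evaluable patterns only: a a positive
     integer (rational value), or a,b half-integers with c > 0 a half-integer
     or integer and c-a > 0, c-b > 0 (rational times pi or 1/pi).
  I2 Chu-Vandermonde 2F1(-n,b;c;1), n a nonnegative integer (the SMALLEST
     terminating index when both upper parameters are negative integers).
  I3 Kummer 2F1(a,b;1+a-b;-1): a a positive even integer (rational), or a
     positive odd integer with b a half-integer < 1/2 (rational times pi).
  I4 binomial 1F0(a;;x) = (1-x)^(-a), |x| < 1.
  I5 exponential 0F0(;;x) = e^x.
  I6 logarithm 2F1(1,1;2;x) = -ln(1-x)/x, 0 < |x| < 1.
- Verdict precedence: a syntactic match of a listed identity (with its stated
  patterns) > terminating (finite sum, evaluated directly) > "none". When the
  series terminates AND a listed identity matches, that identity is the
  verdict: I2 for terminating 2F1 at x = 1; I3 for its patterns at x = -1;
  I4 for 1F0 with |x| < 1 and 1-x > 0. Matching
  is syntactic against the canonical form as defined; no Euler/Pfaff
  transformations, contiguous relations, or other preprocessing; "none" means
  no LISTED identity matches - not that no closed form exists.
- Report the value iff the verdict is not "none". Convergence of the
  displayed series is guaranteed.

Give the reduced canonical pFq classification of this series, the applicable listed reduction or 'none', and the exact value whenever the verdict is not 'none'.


Classification (C = 1): 2F2 with upper {-8, -6}, lower {-\frac{4}{3}, \frac{4}{3}}, argument x = -\frac{7}{5}. Verdict: terminating - the sum ends at index 6 because -6 is a negative integer; exact evaluation follows. Value: -\frac{29224874049949}{27170000000}.

Key step: x = -\frac{7}{5} and the lower running product (C = 1) is a rising factorial.
Adjacent-term ratio: r(k) = -\frac{7}{5} * (k-8) (k-6) / [(k-\frac{4}{3}) (k+\frac{4}{3}) (k+1)] - rational in k. x = -\frac{7}{5}; t_0 = 1; negate the roots.


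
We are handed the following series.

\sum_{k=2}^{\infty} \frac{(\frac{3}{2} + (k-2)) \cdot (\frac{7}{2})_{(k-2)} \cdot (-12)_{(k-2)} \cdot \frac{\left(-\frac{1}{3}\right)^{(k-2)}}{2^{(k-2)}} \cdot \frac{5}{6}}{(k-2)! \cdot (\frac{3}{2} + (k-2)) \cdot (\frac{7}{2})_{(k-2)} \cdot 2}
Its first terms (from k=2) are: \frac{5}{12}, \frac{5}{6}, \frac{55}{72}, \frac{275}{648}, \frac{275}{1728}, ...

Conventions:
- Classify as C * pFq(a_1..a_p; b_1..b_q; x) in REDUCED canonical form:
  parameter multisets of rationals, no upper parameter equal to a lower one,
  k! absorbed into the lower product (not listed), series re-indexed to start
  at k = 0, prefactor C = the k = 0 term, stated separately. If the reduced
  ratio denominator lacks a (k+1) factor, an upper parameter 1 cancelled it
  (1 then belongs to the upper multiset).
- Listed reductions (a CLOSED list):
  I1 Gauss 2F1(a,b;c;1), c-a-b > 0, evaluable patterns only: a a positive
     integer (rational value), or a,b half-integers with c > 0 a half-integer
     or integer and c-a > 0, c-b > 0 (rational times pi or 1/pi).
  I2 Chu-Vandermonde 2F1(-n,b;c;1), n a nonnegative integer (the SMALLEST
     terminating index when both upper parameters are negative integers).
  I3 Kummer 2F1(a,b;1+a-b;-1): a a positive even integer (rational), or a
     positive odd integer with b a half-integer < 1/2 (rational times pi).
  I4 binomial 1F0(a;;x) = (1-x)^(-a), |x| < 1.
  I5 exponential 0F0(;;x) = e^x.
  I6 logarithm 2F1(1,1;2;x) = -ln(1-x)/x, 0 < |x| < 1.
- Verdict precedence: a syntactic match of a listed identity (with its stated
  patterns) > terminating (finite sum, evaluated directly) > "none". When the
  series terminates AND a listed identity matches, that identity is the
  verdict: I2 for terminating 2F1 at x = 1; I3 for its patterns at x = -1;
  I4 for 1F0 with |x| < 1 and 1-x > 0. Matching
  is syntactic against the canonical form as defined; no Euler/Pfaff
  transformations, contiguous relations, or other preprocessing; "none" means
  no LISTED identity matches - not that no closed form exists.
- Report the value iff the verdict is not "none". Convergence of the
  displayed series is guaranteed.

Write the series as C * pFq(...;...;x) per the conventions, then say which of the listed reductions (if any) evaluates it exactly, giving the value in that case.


Canonical form: C = \frac{5}{12} times 1F0 with upper {-12}, lower {-}, x = -\frac{1}{6}. Verdict: the I4 binomial reduction applies (the 1F0 binomial series: exponent 12, x = -\frac{1}{6}). Value: \frac{69206436005}{26121388032}.

Key step: t_0 being \frac{5}{12}, the two k-th powers (C = 5/12, x = -1/6) combine into one argument.
Term ratio: r(k) = -\frac{1}{6} * (k-12) / [(k+1)] - rational in k. x = -\frac{1}{6}; t_0 = \frac{5}{12}; negate the roots.


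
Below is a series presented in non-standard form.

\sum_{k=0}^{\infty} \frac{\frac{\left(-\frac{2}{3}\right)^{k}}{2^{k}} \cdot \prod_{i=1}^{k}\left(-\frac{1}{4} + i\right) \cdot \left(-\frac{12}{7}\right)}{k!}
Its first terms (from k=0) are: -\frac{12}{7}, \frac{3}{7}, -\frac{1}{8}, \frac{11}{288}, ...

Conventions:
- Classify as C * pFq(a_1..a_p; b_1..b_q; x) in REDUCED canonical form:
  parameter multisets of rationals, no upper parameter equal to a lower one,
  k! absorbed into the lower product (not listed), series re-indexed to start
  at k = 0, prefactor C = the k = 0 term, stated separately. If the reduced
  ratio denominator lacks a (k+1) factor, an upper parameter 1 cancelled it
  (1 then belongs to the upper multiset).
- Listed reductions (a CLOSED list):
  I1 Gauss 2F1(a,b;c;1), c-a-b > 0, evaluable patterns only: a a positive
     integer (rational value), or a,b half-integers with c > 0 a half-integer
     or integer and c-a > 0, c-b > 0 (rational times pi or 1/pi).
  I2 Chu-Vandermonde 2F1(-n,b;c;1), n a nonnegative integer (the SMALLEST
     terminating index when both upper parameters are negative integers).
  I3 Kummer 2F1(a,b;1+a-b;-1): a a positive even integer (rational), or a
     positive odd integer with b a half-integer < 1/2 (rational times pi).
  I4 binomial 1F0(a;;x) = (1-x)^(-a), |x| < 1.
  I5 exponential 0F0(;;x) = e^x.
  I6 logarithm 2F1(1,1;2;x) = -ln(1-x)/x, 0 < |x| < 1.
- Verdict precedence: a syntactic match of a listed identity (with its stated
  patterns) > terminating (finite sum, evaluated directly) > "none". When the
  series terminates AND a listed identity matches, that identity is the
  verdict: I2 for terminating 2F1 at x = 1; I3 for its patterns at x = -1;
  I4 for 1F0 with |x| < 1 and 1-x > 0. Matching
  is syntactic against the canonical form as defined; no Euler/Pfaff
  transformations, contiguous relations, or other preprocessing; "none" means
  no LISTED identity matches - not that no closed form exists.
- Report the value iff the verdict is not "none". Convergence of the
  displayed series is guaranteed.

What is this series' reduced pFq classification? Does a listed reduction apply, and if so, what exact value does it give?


Reduced: x = -\frac{1}{3}, 1F0, upper = {\frac{3}{4}}, lower = {-}, C = -\frac{12}{7}. Verdict: the I4 binomial reduction matches (the 1F0 binomial series: exponent -3/4, x = -\frac{1}{3}). Exact value: \left(-\frac{12}{7}\right) \cdot \left(\frac{4}{3}\right)^{-\frac{3}{4}}.

Key step: t_0 being -\frac{12}{7}, the running product (C = -12/7) telescopes to a rising factorial.
Consecutive-term ratio: r(k) = -\frac{1}{3} * (k+\frac{3}{4}) / [(k+1)] - rational in k, leading ratio -\frac{1}{3}; with t_0 = -\frac{12}{7}, classification follows.


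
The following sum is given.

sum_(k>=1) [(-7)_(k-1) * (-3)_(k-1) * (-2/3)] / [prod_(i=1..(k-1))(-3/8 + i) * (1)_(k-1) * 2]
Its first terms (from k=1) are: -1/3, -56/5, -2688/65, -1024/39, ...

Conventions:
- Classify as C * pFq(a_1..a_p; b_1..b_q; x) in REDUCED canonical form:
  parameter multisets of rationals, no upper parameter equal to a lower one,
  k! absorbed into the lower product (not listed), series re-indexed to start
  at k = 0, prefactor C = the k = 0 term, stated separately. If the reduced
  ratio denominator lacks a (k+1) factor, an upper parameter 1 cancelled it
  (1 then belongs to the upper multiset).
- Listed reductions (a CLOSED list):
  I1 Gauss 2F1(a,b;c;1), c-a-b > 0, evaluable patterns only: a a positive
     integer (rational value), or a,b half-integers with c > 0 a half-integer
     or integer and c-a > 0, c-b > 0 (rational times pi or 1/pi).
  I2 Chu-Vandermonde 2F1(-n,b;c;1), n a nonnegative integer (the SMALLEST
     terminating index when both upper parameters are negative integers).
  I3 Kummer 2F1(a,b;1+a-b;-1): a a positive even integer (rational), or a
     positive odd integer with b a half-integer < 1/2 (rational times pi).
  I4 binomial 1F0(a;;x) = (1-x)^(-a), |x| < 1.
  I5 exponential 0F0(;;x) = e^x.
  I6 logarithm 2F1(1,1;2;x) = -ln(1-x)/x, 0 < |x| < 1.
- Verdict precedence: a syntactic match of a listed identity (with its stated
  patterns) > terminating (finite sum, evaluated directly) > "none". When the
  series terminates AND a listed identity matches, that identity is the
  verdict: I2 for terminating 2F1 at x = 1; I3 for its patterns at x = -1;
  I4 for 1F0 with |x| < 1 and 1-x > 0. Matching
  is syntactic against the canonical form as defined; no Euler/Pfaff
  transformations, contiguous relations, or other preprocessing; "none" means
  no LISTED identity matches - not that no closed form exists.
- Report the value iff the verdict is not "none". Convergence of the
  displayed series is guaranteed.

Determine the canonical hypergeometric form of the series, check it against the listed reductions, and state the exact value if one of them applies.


Canonical form: C = -1/3 times 2F1 with upper {-7, -3}, lower {5/8}, x = 1. Verdict: Chu-Vandermonde (I2) matches (terminating 2F1 at x = 1 with n = 3, b = -7, c = 5/8). Hence: -15433/195.

Structural cue: t_0 = -1/3 here, and (1)_k (C = -1/3) is k! itself.
Term ratio: r(k) = 1 * (k-7) (k-3) / [(k+5/8) (k+1)] - rational; roots negated = parameters, x = 1, C = -1/3.


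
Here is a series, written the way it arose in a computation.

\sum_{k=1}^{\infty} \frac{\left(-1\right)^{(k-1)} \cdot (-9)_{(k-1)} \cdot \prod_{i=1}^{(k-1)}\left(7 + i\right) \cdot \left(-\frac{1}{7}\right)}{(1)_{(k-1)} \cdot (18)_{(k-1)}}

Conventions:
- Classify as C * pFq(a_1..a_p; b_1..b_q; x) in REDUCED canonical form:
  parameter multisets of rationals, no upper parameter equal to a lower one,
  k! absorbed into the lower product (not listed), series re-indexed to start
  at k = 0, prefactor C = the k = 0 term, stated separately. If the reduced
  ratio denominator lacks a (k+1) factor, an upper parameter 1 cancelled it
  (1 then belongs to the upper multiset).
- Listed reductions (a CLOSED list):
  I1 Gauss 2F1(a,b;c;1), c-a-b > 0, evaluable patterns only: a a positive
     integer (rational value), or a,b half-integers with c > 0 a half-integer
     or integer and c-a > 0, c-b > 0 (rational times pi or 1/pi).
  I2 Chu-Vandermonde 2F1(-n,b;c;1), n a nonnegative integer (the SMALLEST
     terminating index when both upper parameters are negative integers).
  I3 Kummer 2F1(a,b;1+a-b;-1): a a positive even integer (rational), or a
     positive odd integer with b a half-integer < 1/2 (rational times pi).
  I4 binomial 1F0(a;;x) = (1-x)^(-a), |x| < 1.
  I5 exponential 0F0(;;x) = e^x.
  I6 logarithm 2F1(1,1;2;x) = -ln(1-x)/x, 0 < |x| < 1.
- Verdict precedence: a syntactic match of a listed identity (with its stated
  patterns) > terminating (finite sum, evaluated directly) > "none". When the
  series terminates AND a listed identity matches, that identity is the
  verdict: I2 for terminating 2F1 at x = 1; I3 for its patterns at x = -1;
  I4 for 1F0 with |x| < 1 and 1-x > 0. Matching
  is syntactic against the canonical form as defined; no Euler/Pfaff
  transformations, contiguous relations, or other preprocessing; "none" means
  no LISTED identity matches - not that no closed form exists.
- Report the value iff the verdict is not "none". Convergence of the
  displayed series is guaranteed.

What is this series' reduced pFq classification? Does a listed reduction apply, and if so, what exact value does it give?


Prefactor -\frac{1}{7}, argument -1: 2F1 with upper {-9, 8} over lower {18}. Verdict: this is the Kummer evaluation I3 (x = -1; c = 18 equals 1+a-b for upper {-9, 8}: listed pattern). Value: -\frac{34}{7}.

First insight: with t_0 = -\frac{1}{7}, (1)_k (prefactor -1/7) is k! itself.
Step ratio: r(k) = -1 * (k-9) (k+8) / [(k+18) (k+1)] - rational in k. x = -1; t_0 = -\frac{1}{7}; negate the roots.


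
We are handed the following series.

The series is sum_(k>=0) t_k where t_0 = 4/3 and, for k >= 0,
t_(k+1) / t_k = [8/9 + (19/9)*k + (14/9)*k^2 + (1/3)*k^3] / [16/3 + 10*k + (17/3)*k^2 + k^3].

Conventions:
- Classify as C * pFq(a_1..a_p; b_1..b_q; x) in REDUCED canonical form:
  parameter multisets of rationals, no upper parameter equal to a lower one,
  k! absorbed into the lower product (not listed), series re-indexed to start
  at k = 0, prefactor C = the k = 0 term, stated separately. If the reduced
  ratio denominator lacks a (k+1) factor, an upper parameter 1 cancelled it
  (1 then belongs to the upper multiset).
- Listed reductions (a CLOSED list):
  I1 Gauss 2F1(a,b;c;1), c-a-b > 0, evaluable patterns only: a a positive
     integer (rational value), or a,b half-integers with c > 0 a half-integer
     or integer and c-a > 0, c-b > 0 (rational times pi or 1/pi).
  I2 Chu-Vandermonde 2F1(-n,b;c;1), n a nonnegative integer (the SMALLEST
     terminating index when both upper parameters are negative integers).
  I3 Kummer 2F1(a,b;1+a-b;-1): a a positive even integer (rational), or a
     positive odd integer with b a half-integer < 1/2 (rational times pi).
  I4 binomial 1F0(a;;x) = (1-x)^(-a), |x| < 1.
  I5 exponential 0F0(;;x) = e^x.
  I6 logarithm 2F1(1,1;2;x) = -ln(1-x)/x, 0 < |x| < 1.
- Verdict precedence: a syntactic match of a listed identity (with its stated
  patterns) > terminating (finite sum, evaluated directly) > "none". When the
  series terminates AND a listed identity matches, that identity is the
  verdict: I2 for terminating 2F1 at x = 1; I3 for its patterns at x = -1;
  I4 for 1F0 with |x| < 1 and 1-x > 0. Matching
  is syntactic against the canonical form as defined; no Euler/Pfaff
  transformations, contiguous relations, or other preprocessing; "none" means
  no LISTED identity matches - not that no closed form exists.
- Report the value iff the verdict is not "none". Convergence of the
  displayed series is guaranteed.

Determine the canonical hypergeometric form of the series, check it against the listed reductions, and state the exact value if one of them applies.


At argument 1/3: a 2F1 with upper {1, 1}, lower {2}, scaled by C = 4/3. Verdict: the I6 logarithm reduction fires (the logarithm: parameters (1,1;2), x = 1/3). Exact value: (-4) * ln(2/3).

First insight: with t_0 = 4/3, the expanded ratio factors over Q; C = 4/3, roots give parameters.
Adjacent-term ratio: r(k) = (1/3) * (k+1) (k+1) / [(k+2) (k+1)] - rational in k. x = (1/3); t_0 = 4/3; negate the roots.


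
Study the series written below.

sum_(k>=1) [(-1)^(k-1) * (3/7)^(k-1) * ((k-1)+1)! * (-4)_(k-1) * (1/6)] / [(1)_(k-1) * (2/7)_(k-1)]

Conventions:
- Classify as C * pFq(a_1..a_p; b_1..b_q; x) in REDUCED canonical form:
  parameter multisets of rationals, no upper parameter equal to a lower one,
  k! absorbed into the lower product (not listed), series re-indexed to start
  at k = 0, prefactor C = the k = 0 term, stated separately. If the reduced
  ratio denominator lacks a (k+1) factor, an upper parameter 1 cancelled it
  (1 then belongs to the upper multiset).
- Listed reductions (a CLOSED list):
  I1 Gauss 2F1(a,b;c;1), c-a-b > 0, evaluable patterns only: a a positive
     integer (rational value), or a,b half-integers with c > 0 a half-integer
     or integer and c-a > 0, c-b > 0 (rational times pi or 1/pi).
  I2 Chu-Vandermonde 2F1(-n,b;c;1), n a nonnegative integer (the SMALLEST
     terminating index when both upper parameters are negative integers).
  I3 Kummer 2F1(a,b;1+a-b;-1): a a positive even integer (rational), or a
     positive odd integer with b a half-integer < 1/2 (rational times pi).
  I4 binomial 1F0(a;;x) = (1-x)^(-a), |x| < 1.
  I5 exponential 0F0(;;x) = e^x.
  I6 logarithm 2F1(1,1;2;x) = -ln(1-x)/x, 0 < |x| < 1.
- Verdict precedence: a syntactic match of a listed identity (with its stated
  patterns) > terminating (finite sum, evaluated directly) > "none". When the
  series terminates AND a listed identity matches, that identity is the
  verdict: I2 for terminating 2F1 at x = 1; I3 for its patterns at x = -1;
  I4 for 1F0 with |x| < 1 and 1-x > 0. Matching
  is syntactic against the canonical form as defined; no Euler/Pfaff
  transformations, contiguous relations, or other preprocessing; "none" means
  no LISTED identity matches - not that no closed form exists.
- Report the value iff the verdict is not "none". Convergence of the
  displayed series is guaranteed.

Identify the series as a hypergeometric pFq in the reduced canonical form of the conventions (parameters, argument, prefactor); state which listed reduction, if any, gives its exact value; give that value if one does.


At argument -3/7: a 2F1 with upper {-4, 2}, lower {2/7}, scaled by C = 1/6. Verdict: terminating. (-4)_k vanishes past k = 4, leaving a 5-term sum, computed directly. Exact value: 3815/552.

Key observation: from the first term 1/6: (1)_k (prefactor 1/6) is k! itself.
Step ratio: r(k) = (-3/7) * (k-4) (k+2) / [(k+2/7) (k+1)] - rational in k, leading ratio (-3/7); with t_0 = 1/6, classification follows.


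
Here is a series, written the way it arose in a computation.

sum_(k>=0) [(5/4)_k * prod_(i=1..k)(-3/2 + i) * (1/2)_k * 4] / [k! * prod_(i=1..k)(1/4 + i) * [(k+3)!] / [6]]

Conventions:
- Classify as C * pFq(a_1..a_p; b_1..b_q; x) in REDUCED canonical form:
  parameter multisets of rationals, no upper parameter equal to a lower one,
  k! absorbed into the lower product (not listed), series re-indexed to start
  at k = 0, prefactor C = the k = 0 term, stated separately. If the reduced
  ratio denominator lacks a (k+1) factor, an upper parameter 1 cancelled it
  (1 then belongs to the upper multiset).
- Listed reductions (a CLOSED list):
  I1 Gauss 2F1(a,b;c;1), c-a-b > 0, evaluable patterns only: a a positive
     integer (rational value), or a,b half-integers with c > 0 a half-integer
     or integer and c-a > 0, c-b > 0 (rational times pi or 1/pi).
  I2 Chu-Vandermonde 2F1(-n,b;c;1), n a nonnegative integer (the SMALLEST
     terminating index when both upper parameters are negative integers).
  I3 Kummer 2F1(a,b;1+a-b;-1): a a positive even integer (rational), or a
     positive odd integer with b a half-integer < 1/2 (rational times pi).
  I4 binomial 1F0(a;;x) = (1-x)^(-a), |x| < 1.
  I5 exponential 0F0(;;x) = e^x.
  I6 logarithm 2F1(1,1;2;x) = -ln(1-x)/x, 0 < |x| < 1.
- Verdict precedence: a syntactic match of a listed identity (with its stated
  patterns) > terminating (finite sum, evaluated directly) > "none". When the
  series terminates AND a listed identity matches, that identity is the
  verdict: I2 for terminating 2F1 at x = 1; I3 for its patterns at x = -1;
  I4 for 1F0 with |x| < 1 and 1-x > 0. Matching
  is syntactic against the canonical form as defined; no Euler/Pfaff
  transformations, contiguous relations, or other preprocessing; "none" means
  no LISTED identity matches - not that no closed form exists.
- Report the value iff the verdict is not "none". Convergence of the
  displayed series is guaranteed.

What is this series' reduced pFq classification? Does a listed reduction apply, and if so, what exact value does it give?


Classification (C = 4): 2F1 with upper {-1/2, 1/2}, lower {4}, argument x = 1. Verdict (x = 1): Gauss's theorem I1 (half-integer case) applies (x = 1; upper {-1/2, 1/2} half-integers, c = 4 in the evaluable pattern). Hence: (2048/175) / pi.

Structural cue: t_0 = 4 here, and the lower running product (prefactor 4) is a rising factorial.
Step ratio: r(k) = 1 * (k-1/2) (k+1/2) / [(k+4) (k+1)] - rational in k. x = 1; t_0 = 4; negate the roots.


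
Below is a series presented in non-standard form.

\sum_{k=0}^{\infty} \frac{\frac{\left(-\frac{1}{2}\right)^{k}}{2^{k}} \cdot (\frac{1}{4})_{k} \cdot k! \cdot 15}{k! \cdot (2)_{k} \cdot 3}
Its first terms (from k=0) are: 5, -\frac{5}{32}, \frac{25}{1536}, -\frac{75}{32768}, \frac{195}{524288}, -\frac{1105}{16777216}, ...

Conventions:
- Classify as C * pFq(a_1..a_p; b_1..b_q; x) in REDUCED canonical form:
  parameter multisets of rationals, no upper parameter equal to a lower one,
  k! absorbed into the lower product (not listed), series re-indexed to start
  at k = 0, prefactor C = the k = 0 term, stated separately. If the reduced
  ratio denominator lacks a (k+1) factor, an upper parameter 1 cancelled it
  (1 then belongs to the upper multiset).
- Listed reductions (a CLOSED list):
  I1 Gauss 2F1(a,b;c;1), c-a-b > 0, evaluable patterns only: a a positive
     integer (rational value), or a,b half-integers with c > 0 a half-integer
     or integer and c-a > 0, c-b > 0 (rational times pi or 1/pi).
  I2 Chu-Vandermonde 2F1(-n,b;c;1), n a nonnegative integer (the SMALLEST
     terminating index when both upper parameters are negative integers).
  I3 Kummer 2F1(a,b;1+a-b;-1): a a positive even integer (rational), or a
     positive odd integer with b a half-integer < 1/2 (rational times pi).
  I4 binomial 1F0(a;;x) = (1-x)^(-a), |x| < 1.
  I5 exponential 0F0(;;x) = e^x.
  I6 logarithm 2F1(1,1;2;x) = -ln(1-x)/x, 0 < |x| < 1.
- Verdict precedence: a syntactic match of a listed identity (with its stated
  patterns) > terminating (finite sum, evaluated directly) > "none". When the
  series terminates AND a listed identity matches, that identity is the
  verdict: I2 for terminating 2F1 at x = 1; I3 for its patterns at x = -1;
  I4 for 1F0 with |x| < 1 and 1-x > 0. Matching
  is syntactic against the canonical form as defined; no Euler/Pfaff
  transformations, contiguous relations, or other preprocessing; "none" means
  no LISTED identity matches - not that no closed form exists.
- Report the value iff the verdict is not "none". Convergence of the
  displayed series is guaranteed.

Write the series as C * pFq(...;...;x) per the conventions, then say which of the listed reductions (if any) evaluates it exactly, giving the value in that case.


At argument -\frac{1}{4}: a 2F1 with upper {\frac{1}{4}, 1}, lower {2}, scaled by C = 5. Verdict: none. A 2F1 with upper {\frac{1}{4}, 1} fits none of I1-I6 at x = -\frac{1}{4}; the sum runs forever.

First insight: with t_0 = 5, the constant factors (C = 5, x = -1/4) combine into one prefactor.
Step ratio: r(k) = -\frac{1}{4} * (k+\frac{1}{4}) (k+1) / [(k+2) (k+1)] - rational in k. x = -\frac{1}{4}; t_0 = 5; negate the roots.


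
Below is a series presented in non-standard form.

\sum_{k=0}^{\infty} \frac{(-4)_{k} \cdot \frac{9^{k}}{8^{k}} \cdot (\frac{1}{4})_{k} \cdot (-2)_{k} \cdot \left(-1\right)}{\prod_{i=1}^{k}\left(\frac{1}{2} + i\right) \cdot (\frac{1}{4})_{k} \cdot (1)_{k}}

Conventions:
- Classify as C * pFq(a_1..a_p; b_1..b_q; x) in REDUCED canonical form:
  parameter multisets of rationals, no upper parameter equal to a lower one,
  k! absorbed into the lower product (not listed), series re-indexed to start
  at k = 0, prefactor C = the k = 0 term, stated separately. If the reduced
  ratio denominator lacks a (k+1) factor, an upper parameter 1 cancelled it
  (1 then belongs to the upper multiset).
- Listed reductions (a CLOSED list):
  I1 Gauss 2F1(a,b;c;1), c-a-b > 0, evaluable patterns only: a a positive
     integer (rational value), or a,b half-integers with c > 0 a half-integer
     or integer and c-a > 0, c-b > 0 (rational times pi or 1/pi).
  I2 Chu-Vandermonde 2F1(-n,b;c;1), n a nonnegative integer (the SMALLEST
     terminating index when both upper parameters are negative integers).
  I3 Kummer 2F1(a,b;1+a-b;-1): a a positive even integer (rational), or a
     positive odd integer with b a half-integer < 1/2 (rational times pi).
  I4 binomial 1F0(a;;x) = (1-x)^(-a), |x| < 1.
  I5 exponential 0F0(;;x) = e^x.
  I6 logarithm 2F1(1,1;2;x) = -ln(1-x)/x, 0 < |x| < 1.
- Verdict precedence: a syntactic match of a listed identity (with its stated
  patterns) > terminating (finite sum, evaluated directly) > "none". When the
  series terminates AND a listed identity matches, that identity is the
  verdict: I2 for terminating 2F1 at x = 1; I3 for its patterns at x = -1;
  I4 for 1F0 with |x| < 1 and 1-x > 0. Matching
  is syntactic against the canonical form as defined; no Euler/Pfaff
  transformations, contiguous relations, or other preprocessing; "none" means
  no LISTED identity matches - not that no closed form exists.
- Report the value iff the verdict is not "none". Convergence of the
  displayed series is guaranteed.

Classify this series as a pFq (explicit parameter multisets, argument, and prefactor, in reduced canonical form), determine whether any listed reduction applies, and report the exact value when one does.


This is -1 * 2F1(-4, -2; \frac{3}{2}; \frac{9}{8}) in reduced canonical form. Verdict: terminating - no listed pattern fits, but -2 in the upper list cuts the series at k = 2; direct evaluation. Exact value: -\frac{221}{20}.

Key observation: from the first term -1: the lower running product (prefactor -1) is a rising factorial.
Consecutive-term ratio: r(k) = \frac{9}{8} * (k-4) (k-2) / [(k+\frac{3}{2}) (k+1)] ; factor over Q: parameters, x = \frac{9}{8}, and C = -1.


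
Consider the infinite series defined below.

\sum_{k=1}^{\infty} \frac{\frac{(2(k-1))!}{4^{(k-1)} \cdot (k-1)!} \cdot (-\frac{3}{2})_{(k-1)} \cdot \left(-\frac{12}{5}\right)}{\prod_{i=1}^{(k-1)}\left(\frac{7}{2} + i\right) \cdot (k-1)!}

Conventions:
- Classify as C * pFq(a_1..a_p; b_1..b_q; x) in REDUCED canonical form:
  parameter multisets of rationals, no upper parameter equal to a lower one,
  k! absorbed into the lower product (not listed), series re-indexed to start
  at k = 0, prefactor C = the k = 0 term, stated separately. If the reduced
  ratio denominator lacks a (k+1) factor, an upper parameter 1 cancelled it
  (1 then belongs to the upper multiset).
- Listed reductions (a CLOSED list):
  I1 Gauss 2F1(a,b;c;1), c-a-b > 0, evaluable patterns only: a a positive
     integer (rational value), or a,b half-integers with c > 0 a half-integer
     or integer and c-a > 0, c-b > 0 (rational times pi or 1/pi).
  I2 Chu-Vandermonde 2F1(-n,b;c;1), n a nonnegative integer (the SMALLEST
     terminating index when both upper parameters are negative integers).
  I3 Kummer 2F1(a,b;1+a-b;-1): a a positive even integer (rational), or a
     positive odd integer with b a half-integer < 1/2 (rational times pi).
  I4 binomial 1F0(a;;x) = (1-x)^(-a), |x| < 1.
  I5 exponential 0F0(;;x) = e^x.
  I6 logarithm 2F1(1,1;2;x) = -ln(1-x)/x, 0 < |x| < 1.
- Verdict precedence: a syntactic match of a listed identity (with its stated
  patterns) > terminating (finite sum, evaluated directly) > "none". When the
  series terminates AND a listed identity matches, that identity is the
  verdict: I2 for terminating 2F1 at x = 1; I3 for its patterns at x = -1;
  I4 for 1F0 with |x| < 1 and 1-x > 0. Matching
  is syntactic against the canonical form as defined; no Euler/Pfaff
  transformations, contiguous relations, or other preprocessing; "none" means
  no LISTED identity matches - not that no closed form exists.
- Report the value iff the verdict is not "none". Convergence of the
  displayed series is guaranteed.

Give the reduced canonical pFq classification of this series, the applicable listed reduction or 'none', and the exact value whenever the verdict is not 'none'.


With C = -\frac{12}{5}: the canonical form is 2F1(-\frac{3}{2}, \frac{1}{2}; \frac{9}{2}; 1). Verdict at x = 1: Gauss's theorem I1 (half-integer case) matches (x = 1; upper {-\frac{3}{2}, \frac{1}{2}} half-integers, c = \frac{9}{2} in the evaluable pattern). Value: \left(-\frac{1323}{2048}\right) \cdot \pi.

The tell: t_0 being -\frac{12}{5}, the (2k)!/(4^k k!) block (C = -12/5) is the Pochhammer (1/2)_k.
Ratio: r(k) = 1 * (k-\frac{3}{2}) (k+\frac{1}{2}) / [(k+\frac{9}{2}) (k+1)] - poly over poly, x = 1 from leading terms; C = -\frac{12}{5} at k = 0.


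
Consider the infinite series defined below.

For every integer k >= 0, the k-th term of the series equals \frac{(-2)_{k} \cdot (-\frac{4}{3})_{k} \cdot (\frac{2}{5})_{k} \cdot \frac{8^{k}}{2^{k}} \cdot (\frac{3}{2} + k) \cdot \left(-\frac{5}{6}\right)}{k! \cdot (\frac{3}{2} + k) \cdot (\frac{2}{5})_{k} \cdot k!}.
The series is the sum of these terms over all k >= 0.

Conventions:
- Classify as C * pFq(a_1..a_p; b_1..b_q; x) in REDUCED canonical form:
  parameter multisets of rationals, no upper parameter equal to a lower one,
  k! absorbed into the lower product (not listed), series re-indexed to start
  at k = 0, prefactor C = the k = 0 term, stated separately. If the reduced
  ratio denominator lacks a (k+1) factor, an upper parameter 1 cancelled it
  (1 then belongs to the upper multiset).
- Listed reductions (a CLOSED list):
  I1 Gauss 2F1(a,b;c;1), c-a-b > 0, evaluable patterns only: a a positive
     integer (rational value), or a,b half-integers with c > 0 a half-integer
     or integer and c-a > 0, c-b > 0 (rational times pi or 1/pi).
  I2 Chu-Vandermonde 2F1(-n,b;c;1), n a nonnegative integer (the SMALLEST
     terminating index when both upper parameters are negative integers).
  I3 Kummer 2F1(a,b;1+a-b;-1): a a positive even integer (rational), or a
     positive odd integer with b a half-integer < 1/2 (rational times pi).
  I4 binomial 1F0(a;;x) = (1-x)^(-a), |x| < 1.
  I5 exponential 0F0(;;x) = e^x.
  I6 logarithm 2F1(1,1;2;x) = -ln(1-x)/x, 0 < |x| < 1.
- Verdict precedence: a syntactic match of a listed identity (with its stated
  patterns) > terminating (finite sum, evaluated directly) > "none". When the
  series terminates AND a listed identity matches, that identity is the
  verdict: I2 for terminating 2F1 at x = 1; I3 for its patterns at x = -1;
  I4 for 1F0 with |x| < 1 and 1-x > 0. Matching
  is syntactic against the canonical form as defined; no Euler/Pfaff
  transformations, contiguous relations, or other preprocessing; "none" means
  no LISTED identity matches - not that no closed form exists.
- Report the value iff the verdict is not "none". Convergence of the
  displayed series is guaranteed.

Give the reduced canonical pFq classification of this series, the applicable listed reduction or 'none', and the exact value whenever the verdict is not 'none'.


The series (x = 4) is 2F1: upper {-2, -\frac{4}{3}}, lower {1}, prefactor -\frac{5}{6}. Verdict: terminating. (-2)_k vanishes past k = 2, leaving a 3-term sum, computed directly. Hence: -\frac{685}{54}.

The tell: with t_0 = -\frac{5}{6}, the parameter 2/5 appears in both the upper and lower lists and cancels (alongside the other common factor).
Consecutive-term ratio: r(k) = 4 * (k-2) (k-\frac{4}{3}) / [(k+1) (k+1)] - poly over poly, x = 4 from leading terms; C = -\frac{5}{6} at k = 0.


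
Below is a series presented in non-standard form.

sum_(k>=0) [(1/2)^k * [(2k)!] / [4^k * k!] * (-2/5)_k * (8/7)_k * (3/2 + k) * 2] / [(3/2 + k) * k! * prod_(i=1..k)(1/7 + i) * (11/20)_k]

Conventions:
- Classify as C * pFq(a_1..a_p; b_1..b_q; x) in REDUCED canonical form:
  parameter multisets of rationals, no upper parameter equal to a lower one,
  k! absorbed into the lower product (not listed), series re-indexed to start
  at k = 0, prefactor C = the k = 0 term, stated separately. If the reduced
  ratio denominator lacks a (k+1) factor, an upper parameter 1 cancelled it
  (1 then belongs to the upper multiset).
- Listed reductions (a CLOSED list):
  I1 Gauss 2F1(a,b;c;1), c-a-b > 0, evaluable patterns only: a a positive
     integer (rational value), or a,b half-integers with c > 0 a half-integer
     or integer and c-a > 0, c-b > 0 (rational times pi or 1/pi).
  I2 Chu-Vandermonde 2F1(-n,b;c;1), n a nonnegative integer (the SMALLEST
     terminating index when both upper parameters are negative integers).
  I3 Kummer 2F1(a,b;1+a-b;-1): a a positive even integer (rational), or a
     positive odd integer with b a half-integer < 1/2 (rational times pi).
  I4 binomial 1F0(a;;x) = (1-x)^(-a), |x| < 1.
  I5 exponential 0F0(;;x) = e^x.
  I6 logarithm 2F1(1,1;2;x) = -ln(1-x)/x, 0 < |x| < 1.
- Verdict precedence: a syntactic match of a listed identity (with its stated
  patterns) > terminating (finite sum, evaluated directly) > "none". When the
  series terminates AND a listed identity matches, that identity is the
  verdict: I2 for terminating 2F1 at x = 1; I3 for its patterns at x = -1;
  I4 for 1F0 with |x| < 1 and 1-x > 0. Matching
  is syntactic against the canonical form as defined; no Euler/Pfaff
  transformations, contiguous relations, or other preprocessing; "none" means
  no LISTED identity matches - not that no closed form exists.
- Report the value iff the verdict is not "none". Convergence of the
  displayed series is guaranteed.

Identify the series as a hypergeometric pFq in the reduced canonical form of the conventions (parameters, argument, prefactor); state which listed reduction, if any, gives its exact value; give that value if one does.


Reduced: x = 1/2, 2F1, upper = {-2/5, 1/2}, lower = {11/20}, C = 2. Verdict: no listed reduction: x = 1/2 and upper {-2/5, 1/2} fail every I1-I6 pattern.

The tell: x = (1/2) and k + 3/2 divides numerator and denominator alike; prefactor 2 after cancelling.
Ratio: r(k) = (1/2) * (k-2/5) (k+1/2) / [(k+11/20) (k+1)] - rational in k, leading ratio (1/2); with t_0 = 2, classification follows.
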